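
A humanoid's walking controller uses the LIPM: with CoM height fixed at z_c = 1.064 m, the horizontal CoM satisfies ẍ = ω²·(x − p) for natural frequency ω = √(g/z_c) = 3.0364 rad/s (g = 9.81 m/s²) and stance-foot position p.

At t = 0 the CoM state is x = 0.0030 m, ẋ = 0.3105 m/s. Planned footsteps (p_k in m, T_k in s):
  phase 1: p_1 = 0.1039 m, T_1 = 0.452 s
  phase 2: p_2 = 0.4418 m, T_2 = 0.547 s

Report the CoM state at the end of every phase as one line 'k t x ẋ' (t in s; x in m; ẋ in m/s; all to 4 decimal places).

1 0.4520 0.0808 0.0863
2 0.9990 -0.4704 -2.5453

phase 1: p=0.1039, T=0.452, ωT=1.372453, cosh=2.099250, sinh=1.845765; start (x,ẋ)=(0.003000, 0.310500) → end (x,ẋ)=(0.080832, 0.086325)
phase 2: p=0.4418, T=0.547, ωT=1.660911, cosh=2.727035, sinh=2.537069; start (x,ẋ)=(0.080832, 0.086325) → end (x,ẋ)=(-0.470443, -2.545324)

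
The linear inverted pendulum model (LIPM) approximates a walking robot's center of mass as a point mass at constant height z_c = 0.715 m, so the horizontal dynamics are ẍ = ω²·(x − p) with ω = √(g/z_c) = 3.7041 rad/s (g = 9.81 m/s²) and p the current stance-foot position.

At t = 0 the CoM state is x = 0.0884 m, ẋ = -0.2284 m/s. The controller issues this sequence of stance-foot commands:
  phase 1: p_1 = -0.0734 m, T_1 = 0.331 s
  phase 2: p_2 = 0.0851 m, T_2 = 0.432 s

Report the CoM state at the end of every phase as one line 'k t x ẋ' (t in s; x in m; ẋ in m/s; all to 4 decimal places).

phase 1: p=-0.0734, T=0.331, ωT=1.226057, cosh=1.850607, sinh=1.557160; start (x,ẋ)=(0.088400, -0.228400) → end (x,ẋ)=(0.130012, 0.510564)
phase 2: p=0.0851, T=0.432, ωT=1.600171, cosh=2.577871, sinh=2.376009; start (x,ẋ)=(0.130012, 0.510564) → end (x,ẋ)=(0.528379, 1.711433)

1 0.3310 0.1300 0.5106
2 0.7630 0.5284 1.7114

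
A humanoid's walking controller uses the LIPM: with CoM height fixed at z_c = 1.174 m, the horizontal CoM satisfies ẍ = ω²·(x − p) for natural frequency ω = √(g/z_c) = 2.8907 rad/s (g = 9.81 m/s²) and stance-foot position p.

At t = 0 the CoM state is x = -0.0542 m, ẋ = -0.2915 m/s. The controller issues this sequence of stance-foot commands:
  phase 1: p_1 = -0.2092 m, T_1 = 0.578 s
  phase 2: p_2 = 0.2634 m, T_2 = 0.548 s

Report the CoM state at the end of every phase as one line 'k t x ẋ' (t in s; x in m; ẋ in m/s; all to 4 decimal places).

phase 1: p=-0.2092, T=0.578, ωT=1.670825, cosh=2.752321, sinh=2.564229; start (x,ẋ)=(-0.054200, -0.291500) → end (x,ẋ)=(-0.041169, 0.346623)
phase 2: p=0.2634, T=0.548, ωT=1.584104, cosh=2.540026, sinh=2.334894; start (x,ẋ)=(-0.041169, 0.346623) → end (x,ẋ)=(-0.230236, -1.175248)

1 0.5780 -0.0412 0.3466
2 1.1260 -0.2302 -1.1752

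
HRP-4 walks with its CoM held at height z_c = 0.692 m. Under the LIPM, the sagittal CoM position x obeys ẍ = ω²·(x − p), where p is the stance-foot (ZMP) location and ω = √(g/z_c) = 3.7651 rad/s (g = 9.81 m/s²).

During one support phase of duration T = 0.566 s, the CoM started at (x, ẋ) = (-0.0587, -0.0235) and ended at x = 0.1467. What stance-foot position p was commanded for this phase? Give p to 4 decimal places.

ωT = 3.7651·0.566 = 2.131047; cosh(ωT) = 4.271196, sinh(ωT) = 4.152483
x(T) = p + (x₀−p)·cosh(ωT) + (ẋ₀/ω)·sinh(ωT) ⇒ p·(1 − cosh) = x(T) − x₀·cosh − (ẋ₀/ω)·sinh
numerator   = 0.1467 − (-0.0587)·4.271196 − (-0.0235/3.7651)·4.152483 = 0.423337
denominator = 1 − 4.271196 = -3.271196
p = 0.423337 / -3.271196 = -0.1294

p = -0.1294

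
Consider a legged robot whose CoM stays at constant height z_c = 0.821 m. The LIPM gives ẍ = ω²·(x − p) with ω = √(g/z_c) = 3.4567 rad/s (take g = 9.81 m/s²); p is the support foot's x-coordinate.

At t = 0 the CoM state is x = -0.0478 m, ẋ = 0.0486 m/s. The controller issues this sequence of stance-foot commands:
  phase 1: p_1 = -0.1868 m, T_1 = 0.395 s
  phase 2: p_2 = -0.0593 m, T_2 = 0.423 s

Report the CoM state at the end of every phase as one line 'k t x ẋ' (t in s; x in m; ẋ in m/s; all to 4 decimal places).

1 0.3950 0.1289 0.9812
2 0.8180 0.9482 3.5593

phase 1: p=-0.1868, T=0.395, ωT=1.365397, cosh=2.086278, sinh=1.830998; start (x,ẋ)=(-0.047800, 0.048600) → end (x,ẋ)=(0.128936, 0.981154)
phase 2: p=-0.0593, T=0.423, ωT=1.462184, cosh=2.273552, sinh=2.041822; start (x,ẋ)=(0.128936, 0.981154) → end (x,ẋ)=(0.948217, 3.559266)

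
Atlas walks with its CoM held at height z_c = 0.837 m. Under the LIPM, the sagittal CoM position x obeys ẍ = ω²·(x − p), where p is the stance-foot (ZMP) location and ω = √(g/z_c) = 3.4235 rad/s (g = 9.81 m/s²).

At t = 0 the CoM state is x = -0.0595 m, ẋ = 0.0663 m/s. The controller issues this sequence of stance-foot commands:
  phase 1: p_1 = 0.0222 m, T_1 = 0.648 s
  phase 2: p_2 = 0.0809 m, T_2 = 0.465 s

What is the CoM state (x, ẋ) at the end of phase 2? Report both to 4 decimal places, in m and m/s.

phase 1: p=0.0222, T=0.648, ωT=2.218428, cosh=4.650824, sinh=4.542044; start (x,ẋ)=(-0.059500, 0.066300) → end (x,ẋ)=(-0.269810, -0.962060)
phase 2: p=0.0809, T=0.465, ωT=1.591928, cosh=2.558371, sinh=2.354839; start (x,ẋ)=(-0.269810, -0.962060) → end (x,ẋ)=(-1.478096, -5.288660)

x = -1.4781, ẋ = -5.2887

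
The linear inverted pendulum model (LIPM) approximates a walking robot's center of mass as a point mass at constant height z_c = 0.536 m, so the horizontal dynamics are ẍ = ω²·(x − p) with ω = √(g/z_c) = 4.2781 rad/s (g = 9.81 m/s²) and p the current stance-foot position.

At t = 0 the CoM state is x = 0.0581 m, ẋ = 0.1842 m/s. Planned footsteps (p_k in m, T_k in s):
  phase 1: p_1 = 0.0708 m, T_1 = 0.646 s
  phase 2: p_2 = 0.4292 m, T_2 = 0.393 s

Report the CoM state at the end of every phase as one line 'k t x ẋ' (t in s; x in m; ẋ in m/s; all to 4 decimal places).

1 0.6460 0.3097 1.0372
2 1.0390 0.7259 1.5574

phase 1: p=0.0708, T=0.646, ωT=2.763653, cosh=7.960360, sinh=7.897299; start (x,ẋ)=(0.058100, 0.184200) → end (x,ẋ)=(0.309733, 1.037223)
phase 2: p=0.4292, T=0.393, ωT=1.681293, cosh=2.779316, sinh=2.593183; start (x,ẋ)=(0.309733, 1.037223) → end (x,ẋ)=(0.725881, 1.557422)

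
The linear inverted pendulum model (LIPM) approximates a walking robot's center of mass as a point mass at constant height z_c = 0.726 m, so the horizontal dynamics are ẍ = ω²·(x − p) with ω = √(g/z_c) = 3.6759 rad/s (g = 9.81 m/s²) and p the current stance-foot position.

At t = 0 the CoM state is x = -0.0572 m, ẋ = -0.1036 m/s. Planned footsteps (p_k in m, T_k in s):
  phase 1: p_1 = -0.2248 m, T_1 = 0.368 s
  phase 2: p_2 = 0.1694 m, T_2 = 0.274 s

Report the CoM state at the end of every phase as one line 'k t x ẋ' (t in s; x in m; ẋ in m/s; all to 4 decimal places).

phase 1: p=-0.2248, T=0.368, ωT=1.352731, cosh=2.063254, sinh=1.804721; start (x,ẋ)=(-0.057200, -0.103600) → end (x,ẋ)=(0.070138, 0.898101)
phase 2: p=0.1694, T=0.274, ωT=1.007197, cosh=1.551578, sinh=1.186337; start (x,ẋ)=(0.070138, 0.898101) → end (x,ẋ)=(0.305235, 0.960606)

1 0.3680 0.0701 0.8981
2 0.6420 0.3052 0.9606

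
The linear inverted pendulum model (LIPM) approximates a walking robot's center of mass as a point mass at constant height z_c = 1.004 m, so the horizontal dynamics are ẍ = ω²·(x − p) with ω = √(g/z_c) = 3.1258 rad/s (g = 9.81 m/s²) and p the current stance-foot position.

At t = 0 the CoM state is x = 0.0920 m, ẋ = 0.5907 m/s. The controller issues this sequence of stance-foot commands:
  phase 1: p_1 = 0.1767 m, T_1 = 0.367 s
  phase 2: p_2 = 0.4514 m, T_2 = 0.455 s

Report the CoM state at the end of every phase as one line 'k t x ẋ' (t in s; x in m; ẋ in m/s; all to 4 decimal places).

phase 1: p=0.1767, T=0.367, ωT=1.147169, cosh=1.733399, sinh=1.415864; start (x,ẋ)=(0.092000, 0.590700) → end (x,ẋ)=(0.297445, 0.649061)
phase 2: p=0.4514, T=0.455, ωT=1.422239, cosh=2.193784, sinh=1.952610; start (x,ẋ)=(0.297445, 0.649061) → end (x,ẋ)=(0.519109, 0.484240)

1 0.3670 0.2974 0.6491
2 0.8220 0.5191 0.4842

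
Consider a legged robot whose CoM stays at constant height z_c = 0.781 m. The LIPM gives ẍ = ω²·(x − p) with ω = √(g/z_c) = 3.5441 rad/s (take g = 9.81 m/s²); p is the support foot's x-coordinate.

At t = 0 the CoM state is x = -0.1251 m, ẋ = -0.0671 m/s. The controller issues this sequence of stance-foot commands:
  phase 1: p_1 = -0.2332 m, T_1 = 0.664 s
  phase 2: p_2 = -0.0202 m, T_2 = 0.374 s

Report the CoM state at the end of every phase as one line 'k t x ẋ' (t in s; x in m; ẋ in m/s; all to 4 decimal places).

1 0.6640 0.2419 1.6409
2 1.0380 1.3177 4.9307

phase 1: p=-0.2332, T=0.664, ωT=2.353282, cosh=5.307550, sinh=5.212494; start (x,ẋ)=(-0.125100, -0.067100) → end (x,ẋ)=(0.241859, 1.640859)
phase 2: p=-0.0202, T=0.374, ωT=1.325493, cosh=2.014857, sinh=1.749185; start (x,ẋ)=(0.241859, 1.640859) → end (x,ẋ)=(1.317654, 4.930674)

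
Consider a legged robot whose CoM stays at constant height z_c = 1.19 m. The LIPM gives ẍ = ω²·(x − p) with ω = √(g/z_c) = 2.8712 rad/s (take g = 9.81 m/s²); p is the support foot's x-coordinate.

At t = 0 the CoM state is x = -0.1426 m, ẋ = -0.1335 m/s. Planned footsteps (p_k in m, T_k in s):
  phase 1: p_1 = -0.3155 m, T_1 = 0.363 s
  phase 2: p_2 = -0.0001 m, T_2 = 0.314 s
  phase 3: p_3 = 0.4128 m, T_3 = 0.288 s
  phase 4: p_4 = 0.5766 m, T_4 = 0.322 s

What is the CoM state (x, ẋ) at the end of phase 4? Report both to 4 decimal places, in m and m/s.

phase 1: p=-0.3155, T=0.363, ωT=1.042246, cosh=1.594120, sinh=1.241458; start (x,ẋ)=(-0.142600, -0.133500) → end (x,ẋ)=(-0.097600, 0.403483)
phase 2: p=-0.0001, T=0.314, ωT=0.901557, cosh=1.434686, sinh=1.028749; start (x,ẋ)=(-0.097600, 0.403483) → end (x,ẋ)=(0.004586, 0.290881)
phase 3: p=0.4128, T=0.288, ωT=0.826906, cosh=1.361817, sinh=0.924416; start (x,ẋ)=(0.004586, 0.290881) → end (x,ẋ)=(-0.049460, -0.687348)
phase 4: p=0.5766, T=0.322, ωT=0.924526, cosh=1.458697, sinh=1.061977; start (x,ẋ)=(-0.049460, -0.687348) → end (x,ẋ)=(-0.590863, -2.911585)

x = -0.5909, ẋ = -2.9116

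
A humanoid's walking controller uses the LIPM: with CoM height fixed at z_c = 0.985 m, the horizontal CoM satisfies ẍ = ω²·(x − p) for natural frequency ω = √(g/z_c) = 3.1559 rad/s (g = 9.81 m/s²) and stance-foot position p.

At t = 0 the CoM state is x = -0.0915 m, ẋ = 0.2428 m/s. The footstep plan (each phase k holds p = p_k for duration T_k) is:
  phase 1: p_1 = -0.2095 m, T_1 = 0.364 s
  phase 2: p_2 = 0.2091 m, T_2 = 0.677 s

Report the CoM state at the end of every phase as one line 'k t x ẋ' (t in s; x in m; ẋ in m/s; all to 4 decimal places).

phase 1: p=-0.2095, T=0.364, ωT=1.148748, cosh=1.735637, sinh=1.418603; start (x,ẋ)=(-0.091500, 0.242800) → end (x,ẋ)=(0.104446, 0.949695)
phase 2: p=0.2091, T=0.677, ωT=2.136544, cosh=4.294089, sinh=4.176027; start (x,ẋ)=(0.104446, 0.949695) → end (x,ẋ)=(1.016384, 2.698824)

1 0.3640 0.1044 0.9497
2 1.0410 1.0164 2.6988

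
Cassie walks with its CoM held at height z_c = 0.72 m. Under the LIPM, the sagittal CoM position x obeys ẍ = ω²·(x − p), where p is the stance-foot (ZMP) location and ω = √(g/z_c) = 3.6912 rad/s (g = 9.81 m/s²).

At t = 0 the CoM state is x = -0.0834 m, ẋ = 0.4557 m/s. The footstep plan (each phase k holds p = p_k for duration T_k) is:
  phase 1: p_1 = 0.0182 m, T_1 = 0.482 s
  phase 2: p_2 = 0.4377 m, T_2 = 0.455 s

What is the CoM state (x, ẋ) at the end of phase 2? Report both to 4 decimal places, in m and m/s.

phase 1: p=0.0182, T=0.482, ωT=1.779158, cosh=3.046824, sinh=2.878044; start (x,ẋ)=(-0.083400, 0.455700) → end (x,ẋ)=(0.063954, 0.309097)
phase 2: p=0.4377, T=0.455, ωT=1.679496, cosh=2.774660, sinh=2.588192; start (x,ẋ)=(0.063954, 0.309097) → end (x,ẋ)=(-0.382586, -2.712959)

x = -0.3826, ẋ = -2.7130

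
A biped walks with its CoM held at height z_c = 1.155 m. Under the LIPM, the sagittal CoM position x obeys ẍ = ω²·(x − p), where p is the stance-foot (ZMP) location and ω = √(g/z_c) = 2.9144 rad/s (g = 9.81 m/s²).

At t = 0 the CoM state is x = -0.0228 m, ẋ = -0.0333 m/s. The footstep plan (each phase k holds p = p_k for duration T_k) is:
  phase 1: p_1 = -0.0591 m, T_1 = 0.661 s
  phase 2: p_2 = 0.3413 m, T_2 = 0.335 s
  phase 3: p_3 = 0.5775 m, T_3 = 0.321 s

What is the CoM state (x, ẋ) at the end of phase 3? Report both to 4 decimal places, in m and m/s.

x = -0.5757, ẋ = -2.9214

phase 1: p=-0.0591, T=0.661, ωT=1.926418, cosh=3.505274, sinh=3.359605; start (x,ẋ)=(-0.022800, -0.033300) → end (x,ẋ)=(0.029755, 0.238696)
phase 2: p=0.3413, T=0.335, ωT=0.976324, cosh=1.515686, sinh=1.138993; start (x,ẋ)=(0.029755, 0.238696) → end (x,ẋ)=(-0.037619, -0.672381)
phase 3: p=0.5775, T=0.321, ωT=0.935522, cosh=1.470463, sinh=1.078082; start (x,ẋ)=(-0.037619, -0.672381) → end (x,ẋ)=(-0.575734, -2.921392)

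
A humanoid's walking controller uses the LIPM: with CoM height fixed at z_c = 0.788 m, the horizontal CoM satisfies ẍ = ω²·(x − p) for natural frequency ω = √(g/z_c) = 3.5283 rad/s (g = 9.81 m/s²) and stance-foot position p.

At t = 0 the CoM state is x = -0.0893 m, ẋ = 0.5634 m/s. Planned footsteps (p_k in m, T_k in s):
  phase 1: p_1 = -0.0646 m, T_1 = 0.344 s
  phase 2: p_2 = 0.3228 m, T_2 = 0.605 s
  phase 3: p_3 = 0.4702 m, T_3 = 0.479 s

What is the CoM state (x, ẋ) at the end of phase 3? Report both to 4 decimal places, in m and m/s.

phase 1: p=-0.0646, T=0.344, ωT=1.213735, cosh=1.831560, sinh=1.534474; start (x,ẋ)=(-0.089300, 0.563400) → end (x,ẋ)=(0.135186, 0.898173)
phase 2: p=0.3228, T=0.605, ωT=2.134622, cosh=4.286068, sinh=4.167778; start (x,ẋ)=(0.135186, 0.898173) → end (x,ẋ)=(0.579633, 1.090730)
phase 3: p=0.4702, T=0.479, ωT=1.690056, cosh=2.802146, sinh=2.617637; start (x,ẋ)=(0.579633, 1.090730) → end (x,ẋ)=(1.586057, 4.067086)

x = 1.5861, ẋ = 4.0671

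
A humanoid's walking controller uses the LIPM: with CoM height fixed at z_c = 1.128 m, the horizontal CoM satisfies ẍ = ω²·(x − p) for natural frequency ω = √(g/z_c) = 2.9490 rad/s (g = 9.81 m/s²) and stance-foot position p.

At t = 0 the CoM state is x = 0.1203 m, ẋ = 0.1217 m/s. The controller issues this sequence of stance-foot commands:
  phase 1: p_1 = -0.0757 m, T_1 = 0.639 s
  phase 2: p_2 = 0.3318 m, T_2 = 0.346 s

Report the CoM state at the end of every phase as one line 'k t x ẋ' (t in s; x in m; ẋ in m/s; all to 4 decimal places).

1 0.6390 0.7170 2.2682
2 0.9850 1.8637 4.9258

phase 1: p=-0.0757, T=0.639, ωT=1.884411, cosh=3.367197, sinh=3.215279; start (x,ẋ)=(0.120300, 0.121700) → end (x,ẋ)=(0.716960, 2.268232)
phase 2: p=0.3318, T=0.346, ωT=1.020354, cosh=1.567322, sinh=1.206855; start (x,ẋ)=(0.716960, 2.268232) → end (x,ẋ)=(1.863725, 4.925838)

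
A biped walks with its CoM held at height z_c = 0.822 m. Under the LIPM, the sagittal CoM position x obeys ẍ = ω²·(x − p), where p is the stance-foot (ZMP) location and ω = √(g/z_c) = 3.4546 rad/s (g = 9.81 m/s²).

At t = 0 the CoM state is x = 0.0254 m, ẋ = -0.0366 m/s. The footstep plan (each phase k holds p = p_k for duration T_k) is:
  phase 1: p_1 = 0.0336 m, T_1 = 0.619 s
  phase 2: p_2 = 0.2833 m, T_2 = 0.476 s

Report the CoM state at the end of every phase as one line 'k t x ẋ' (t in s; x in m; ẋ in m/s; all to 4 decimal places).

phase 1: p=0.0336, T=0.619, ωT=2.138397, cosh=4.301835, sinh=4.183992; start (x,ẋ)=(0.025400, -0.036600) → end (x,ẋ)=(-0.046003, -0.275970)
phase 2: p=0.2833, T=0.476, ωT=1.644390, cosh=2.685489, sinh=2.492359; start (x,ẋ)=(-0.046003, -0.275970) → end (x,ẋ)=(-0.800140, -3.576445)

1 0.6190 -0.0460 -0.2760
2 1.0950 -0.8001 -3.5764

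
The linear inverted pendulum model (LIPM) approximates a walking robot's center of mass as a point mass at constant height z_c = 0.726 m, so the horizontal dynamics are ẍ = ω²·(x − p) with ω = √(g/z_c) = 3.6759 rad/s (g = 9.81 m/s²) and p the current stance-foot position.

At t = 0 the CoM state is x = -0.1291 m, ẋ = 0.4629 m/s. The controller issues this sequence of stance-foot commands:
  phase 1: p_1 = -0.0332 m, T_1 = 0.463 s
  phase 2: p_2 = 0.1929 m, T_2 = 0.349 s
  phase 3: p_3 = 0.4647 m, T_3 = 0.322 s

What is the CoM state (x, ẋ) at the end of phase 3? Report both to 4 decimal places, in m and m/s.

x = -0.3938, ẋ = -2.7668

phase 1: p=-0.0332, T=0.463, ωT=1.701942, cosh=2.833458, sinh=2.651129; start (x,ẋ)=(-0.129100, 0.462900) → end (x,ẋ)=(0.028924, 0.377035)
phase 2: p=0.1929, T=0.349, ωT=1.282889, cosh=1.942140, sinh=1.664905; start (x,ẋ)=(0.028924, 0.377035) → end (x,ẋ)=(0.045203, -0.271285)
phase 3: p=0.4647, T=0.322, ωT=1.183640, cosh=1.786202, sinh=1.480039; start (x,ẋ)=(0.045203, -0.271285) → end (x,ẋ)=(-0.393834, -2.766832)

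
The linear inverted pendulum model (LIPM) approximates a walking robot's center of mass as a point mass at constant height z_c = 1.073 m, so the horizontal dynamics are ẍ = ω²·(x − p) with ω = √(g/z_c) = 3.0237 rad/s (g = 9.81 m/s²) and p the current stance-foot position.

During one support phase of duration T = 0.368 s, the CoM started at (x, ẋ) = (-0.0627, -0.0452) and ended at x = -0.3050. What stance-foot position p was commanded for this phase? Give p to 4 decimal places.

p = 0.2611

ωT = 3.0237·0.368 = 1.112722; cosh(ωT) = 1.685646, sinh(ωT) = 1.356982
x(T) = p + (x₀−p)·cosh(ωT) + (ẋ₀/ω)·sinh(ωT) ⇒ p·(1 − cosh) = x(T) − x₀·cosh − (ẋ₀/ω)·sinh
numerator   = -0.3050 − (-0.0627)·1.685646 − (-0.0452/3.0237)·1.356982 = -0.179025
denominator = 1 − 1.685646 = -0.685646
p = -0.179025 / -0.685646 = 0.2611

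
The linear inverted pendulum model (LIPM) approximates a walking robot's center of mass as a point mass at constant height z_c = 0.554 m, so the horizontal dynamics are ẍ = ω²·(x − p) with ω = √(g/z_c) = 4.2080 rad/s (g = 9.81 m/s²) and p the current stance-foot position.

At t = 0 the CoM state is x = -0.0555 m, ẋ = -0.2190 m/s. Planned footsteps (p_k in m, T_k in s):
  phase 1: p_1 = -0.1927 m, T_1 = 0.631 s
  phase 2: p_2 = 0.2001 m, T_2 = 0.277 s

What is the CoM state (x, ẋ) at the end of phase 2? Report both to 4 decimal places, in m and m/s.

phase 1: p=-0.1927, T=0.631, ωT=2.655248, cosh=7.149398, sinh=7.079116; start (x,ẋ)=(-0.055500, -0.219000) → end (x,ẋ)=(0.419774, 2.521322)
phase 2: p=0.2001, T=0.277, ωT=1.165616, cosh=1.759814, sinh=1.448084; start (x,ẋ)=(0.419774, 2.521322) → end (x,ẋ)=(1.454339, 5.775649)

x = 1.4543, ẋ = 5.7756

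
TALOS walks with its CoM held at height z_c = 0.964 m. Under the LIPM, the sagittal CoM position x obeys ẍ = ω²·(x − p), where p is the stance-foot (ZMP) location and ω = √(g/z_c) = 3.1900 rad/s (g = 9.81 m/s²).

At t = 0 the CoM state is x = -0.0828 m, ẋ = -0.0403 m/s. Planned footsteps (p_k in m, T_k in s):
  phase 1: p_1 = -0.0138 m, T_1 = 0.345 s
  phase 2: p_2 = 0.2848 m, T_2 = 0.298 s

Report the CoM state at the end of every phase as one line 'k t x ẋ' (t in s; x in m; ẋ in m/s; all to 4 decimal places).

1 0.3450 -0.1459 -0.3615
2 0.6430 -0.4802 -2.0492

phase 1: p=-0.0138, T=0.345, ωT=1.100550, cosh=1.669253, sinh=1.336565; start (x,ẋ)=(-0.082800, -0.040300) → end (x,ẋ)=(-0.145864, -0.361462)
phase 2: p=0.2848, T=0.298, ωT=0.950620, cosh=1.486907, sinh=1.100406; start (x,ẋ)=(-0.145864, -0.361462) → end (x,ẋ)=(-0.480245, -2.049217)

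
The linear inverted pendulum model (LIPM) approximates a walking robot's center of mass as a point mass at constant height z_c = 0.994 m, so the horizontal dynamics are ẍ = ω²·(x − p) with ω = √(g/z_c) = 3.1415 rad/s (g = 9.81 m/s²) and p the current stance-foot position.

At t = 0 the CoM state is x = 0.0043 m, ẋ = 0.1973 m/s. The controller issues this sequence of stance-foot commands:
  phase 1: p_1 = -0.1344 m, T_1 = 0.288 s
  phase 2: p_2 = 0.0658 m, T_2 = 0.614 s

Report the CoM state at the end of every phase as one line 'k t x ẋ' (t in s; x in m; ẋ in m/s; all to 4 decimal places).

1 0.2880 0.1299 0.7340
2 0.9020 1.0781 3.2576

phase 1: p=-0.1344, T=0.288, ωT=0.904752, cosh=1.437981, sinh=1.033338; start (x,ẋ)=(0.004300, 0.197300) → end (x,ẋ)=(0.129946, 0.733966)
phase 2: p=0.0658, T=0.614, ωT=1.928881, cosh=3.513558, sinh=3.368247; start (x,ẋ)=(0.129946, 0.733966) → end (x,ẋ)=(1.078123, 3.257584)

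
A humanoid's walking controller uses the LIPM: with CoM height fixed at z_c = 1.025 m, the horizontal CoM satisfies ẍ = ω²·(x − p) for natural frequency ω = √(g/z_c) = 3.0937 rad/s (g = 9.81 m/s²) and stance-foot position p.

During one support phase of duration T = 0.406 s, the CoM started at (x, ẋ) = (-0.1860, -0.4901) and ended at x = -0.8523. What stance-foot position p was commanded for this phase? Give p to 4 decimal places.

ωT = 3.0937·0.406 = 1.256042; cosh(ωT) = 1.898138, sinh(ωT) = 1.613359
x(T) = p + (x₀−p)·cosh(ωT) + (ẋ₀/ω)·sinh(ωT) ⇒ p·(1 − cosh) = x(T) − x₀·cosh − (ẋ₀/ω)·sinh
numerator   = -0.8523 − (-0.1860)·1.898138 − (-0.4901/3.0937)·1.613359 = -0.243660
denominator = 1 − 1.898138 = -0.898138
p = -0.243660 / -0.898138 = 0.2713

p = 0.2713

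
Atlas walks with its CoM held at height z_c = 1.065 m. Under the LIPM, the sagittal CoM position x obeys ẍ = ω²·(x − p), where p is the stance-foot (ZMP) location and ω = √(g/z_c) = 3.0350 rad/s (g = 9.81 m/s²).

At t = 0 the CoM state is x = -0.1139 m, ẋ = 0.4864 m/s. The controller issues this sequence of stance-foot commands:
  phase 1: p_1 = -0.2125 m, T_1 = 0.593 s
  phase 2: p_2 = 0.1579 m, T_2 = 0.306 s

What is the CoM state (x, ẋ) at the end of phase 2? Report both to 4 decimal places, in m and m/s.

x = 1.5955, ẋ = 4.8193

phase 1: p=-0.2125, T=0.593, ωT=1.799755, cosh=3.106752, sinh=2.941413; start (x,ẋ)=(-0.113900, 0.486400) → end (x,ẋ)=(0.565227, 2.391345)
phase 2: p=0.1579, T=0.306, ωT=0.928710, cosh=1.463152, sinh=1.068089; start (x,ẋ)=(0.565227, 2.391345) → end (x,ẋ)=(1.595454, 4.819315)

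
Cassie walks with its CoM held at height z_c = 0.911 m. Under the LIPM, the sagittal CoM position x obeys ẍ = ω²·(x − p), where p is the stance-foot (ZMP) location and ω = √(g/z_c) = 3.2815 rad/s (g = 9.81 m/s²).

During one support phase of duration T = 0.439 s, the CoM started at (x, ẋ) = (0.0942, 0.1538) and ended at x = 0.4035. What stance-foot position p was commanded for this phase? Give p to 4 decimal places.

ωT = 3.2815·0.439 = 1.440578; cosh(ωT) = 2.229964, sinh(ωT) = 1.993174
x(T) = p + (x₀−p)·cosh(ωT) + (ẋ₀/ω)·sinh(ωT) ⇒ p·(1 − cosh) = x(T) − x₀·cosh − (ẋ₀/ω)·sinh
numerator   = 0.4035 − (0.0942)·2.229964 − (0.1538/3.2815)·1.993174 = 0.100020
denominator = 1 − 2.229964 = -1.229964
p = 0.100020 / -1.229964 = -0.0813

p = -0.0813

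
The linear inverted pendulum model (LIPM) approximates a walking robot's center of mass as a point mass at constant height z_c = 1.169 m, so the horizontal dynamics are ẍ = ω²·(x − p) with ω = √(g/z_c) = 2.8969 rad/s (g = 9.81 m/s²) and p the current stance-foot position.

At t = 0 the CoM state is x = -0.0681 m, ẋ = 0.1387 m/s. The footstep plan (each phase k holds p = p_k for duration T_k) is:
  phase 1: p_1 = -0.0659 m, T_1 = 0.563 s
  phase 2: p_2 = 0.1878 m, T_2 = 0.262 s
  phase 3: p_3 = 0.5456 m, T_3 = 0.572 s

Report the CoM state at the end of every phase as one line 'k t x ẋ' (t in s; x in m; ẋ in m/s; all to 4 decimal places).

1 0.5630 0.0459 0.3522
2 0.8250 0.1044 0.1157
3 1.3970 -0.5523 -2.9146

phase 1: p=-0.0659, T=0.563, ωT=1.630955, cosh=2.652246, sinh=2.456504; start (x,ẋ)=(-0.068100, 0.138700) → end (x,ẋ)=(0.045879, 0.352211)
phase 2: p=0.1878, T=0.262, ωT=0.758988, cosh=1.302126, sinh=0.833986; start (x,ẋ)=(0.045879, 0.352211) → end (x,ẋ)=(0.104399, 0.115746)
phase 3: p=0.5456, T=0.572, ωT=1.657027, cosh=2.717201, sinh=2.526496; start (x,ẋ)=(0.104399, 0.115746) → end (x,ẋ)=(-0.552285, -2.914645)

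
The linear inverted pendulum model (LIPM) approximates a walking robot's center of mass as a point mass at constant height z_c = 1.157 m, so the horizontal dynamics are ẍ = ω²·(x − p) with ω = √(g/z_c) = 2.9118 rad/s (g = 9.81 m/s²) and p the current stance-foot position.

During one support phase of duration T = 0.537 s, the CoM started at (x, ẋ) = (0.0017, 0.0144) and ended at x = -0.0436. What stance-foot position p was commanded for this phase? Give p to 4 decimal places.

ωT = 2.9118·0.537 = 1.563637; cosh(ωT) = 2.492766, sinh(ωT) = 2.283393
x(T) = p + (x₀−p)·cosh(ωT) + (ẋ₀/ω)·sinh(ωT) ⇒ p·(1 − cosh) = x(T) − x₀·cosh − (ẋ₀/ω)·sinh
numerator   = -0.0436 − (0.0017)·2.492766 − (0.0144/2.9118)·2.283393 = -0.059130
denominator = 1 − 2.492766 = -1.492766
p = -0.059130 / -1.492766 = 0.0396

p = 0.0396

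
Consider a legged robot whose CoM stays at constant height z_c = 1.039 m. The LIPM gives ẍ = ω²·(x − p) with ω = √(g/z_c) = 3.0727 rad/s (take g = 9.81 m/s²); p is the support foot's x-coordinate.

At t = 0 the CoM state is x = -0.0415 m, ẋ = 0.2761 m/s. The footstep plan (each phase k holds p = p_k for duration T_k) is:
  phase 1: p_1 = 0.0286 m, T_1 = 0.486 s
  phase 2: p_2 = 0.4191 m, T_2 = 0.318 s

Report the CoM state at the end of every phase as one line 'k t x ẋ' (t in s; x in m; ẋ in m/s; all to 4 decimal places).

phase 1: p=0.0286, T=0.486, ωT=1.493332, cosh=2.338264, sinh=2.113641; start (x,ẋ)=(-0.041500, 0.276100) → end (x,ẋ)=(0.054611, 0.190324)
phase 2: p=0.4191, T=0.318, ωT=0.977119, cosh=1.516592, sinh=1.140198; start (x,ẋ)=(0.054611, 0.190324) → end (x,ẋ)=(-0.063057, -0.988339)

1 0.4860 0.0546 0.1903
2 0.8040 -0.0631 -0.9883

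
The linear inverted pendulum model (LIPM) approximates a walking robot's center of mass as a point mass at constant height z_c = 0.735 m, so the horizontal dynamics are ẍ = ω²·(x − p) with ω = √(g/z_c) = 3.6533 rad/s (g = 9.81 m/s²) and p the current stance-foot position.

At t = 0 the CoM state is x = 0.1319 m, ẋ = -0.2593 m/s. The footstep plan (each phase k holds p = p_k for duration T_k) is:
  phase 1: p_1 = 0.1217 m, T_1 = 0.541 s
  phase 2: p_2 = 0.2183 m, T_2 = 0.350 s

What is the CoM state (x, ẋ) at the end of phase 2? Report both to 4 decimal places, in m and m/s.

phase 1: p=0.1217, T=0.541, ωT=1.976435, cosh=3.677767, sinh=3.539204; start (x,ẋ)=(0.131900, -0.259300) → end (x,ẋ)=(-0.091989, -0.821761)
phase 2: p=0.2183, T=0.350, ωT=1.278655, cosh=1.935109, sinh=1.656697; start (x,ẋ)=(-0.091989, -0.821761) → end (x,ẋ)=(-0.754794, -3.468191)

x = -0.7548, ẋ = -3.4682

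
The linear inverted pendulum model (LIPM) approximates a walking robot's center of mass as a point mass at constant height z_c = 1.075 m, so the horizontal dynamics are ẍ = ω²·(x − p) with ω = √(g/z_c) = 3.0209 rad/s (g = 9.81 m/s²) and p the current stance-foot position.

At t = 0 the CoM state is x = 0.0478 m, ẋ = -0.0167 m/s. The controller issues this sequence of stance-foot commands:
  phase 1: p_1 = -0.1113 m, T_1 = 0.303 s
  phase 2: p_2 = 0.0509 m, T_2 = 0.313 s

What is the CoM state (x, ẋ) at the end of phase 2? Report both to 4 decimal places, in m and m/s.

phase 1: p=-0.1113, T=0.303, ωT=0.915333, cosh=1.448995, sinh=1.048611; start (x,ẋ)=(0.047800, -0.016700) → end (x,ẋ)=(0.113438, 0.479791)
phase 2: p=0.0509, T=0.313, ωT=0.945542, cosh=1.481338, sinh=1.092869; start (x,ẋ)=(0.113438, 0.479791) → end (x,ẋ)=(0.317114, 0.917199)

x = 0.3171, ẋ = 0.9172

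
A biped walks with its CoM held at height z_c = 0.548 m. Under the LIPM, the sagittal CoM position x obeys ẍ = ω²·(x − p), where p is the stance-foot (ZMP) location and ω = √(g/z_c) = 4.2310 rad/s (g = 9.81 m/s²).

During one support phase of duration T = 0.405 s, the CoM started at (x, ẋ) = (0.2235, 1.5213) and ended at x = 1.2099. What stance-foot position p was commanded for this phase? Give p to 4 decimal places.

p = 0.2121

ωT = 4.2310·0.405 = 1.713555; cosh(ωT) = 2.864438, sinh(ωT) = 2.684214
x(T) = p + (x₀−p)·cosh(ωT) + (ẋ₀/ω)·sinh(ωT) ⇒ p·(1 − cosh) = x(T) − x₀·cosh − (ẋ₀/ω)·sinh
numerator   = 1.2099 − (0.2235)·2.864438 − (1.5213/4.2310)·2.684214 = -0.395439
denominator = 1 − 2.864438 = -1.864438
p = -0.395439 / -1.864438 = 0.2121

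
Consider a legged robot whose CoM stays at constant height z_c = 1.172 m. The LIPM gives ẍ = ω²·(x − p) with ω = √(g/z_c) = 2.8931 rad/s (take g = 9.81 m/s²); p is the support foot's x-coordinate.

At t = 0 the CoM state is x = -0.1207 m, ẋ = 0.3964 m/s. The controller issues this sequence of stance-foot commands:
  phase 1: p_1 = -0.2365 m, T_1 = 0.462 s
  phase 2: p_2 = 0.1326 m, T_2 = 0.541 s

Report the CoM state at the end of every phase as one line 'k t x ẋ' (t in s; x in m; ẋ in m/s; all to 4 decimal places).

1 0.4620 0.2418 1.4000
2 1.0030 1.5121 4.2176

phase 1: p=-0.2365, T=0.462, ωT=1.336612, cosh=2.034431, sinh=1.771696; start (x,ẋ)=(-0.120700, 0.396400) → end (x,ẋ)=(0.241837, 1.400004)
phase 2: p=0.1326, T=0.541, ωT=1.565167, cosh=2.496264, sinh=2.287211; start (x,ẋ)=(0.241837, 1.400004) → end (x,ẋ)=(1.512092, 4.217616)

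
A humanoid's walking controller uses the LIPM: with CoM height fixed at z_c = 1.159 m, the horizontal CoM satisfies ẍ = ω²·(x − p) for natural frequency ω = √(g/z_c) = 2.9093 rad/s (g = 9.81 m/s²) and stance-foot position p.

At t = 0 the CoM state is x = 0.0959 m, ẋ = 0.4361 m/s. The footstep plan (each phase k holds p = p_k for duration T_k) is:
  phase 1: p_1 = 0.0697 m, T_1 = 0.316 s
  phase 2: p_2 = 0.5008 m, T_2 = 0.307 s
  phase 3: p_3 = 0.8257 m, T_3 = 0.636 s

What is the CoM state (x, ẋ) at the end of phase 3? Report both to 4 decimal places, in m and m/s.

phase 1: p=0.0697, T=0.316, ωT=0.919339, cosh=1.453207, sinh=1.054425; start (x,ẋ)=(0.095900, 0.436100) → end (x,ẋ)=(0.265831, 0.714116)
phase 2: p=0.5008, T=0.307, ωT=0.893155, cosh=1.426093, sinh=1.016731; start (x,ẋ)=(0.265831, 0.714116) → end (x,ẋ)=(0.415278, 0.323362)
phase 3: p=0.8257, T=0.636, ωT=1.850315, cosh=3.259505, sinh=3.102317; start (x,ẋ)=(0.415278, 0.323362) → end (x,ẋ)=(-0.167255, -2.650287)

x = -0.1673, ẋ = -2.6503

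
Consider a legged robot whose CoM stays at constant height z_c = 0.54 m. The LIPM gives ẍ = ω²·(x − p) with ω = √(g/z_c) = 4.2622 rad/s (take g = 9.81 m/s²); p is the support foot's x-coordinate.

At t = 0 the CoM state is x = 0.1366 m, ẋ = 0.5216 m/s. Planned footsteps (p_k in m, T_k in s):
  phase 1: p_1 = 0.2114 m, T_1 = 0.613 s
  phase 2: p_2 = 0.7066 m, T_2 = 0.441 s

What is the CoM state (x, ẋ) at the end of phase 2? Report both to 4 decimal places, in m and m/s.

x = 1.1708, ẋ = 2.3100

phase 1: p=0.2114, T=0.613, ωT=2.612729, cosh=6.854771, sinh=6.781437; start (x,ẋ)=(0.136600, 0.521600) → end (x,ẋ)=(0.528563, 1.413441)
phase 2: p=0.7066, T=0.441, ωT=1.879630, cosh=3.351864, sinh=3.199218; start (x,ẋ)=(0.528563, 1.413441) → end (x,ẋ)=(1.170775, 2.309998)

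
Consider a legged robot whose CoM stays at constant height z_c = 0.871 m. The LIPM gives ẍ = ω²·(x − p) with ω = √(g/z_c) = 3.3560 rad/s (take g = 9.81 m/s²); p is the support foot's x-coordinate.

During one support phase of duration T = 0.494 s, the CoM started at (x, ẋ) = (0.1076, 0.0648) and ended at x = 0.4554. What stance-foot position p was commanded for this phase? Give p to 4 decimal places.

p = -0.0663

ωT = 3.3560·0.494 = 1.657864; cosh(ωT) = 2.719317, sinh(ωT) = 2.528772
x(T) = p + (x₀−p)·cosh(ωT) + (ẋ₀/ω)·sinh(ωT) ⇒ p·(1 − cosh) = x(T) − x₀·cosh − (ẋ₀/ω)·sinh
numerator   = 0.4554 − (0.1076)·2.719317 − (0.0648/3.3560)·2.528772 = 0.113974
denominator = 1 − 2.719317 = -1.719317
p = 0.113974 / -1.719317 = -0.0663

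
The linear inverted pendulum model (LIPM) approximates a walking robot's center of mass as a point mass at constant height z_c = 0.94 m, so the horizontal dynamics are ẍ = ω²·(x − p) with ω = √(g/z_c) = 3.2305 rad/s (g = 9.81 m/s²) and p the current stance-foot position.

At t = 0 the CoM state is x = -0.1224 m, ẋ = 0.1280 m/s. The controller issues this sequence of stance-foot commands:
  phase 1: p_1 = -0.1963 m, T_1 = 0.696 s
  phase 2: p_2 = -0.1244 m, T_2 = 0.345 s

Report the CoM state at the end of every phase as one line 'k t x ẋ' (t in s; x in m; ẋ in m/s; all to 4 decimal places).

phase 1: p=-0.1963, T=0.696, ωT=2.248428, cosh=4.789199, sinh=4.683634; start (x,ẋ)=(-0.122400, 0.128000) → end (x,ẋ)=(0.343198, 1.731160)
phase 2: p=-0.1244, T=0.345, ωT=1.114522, cosh=1.688092, sinh=1.360020; start (x,ẋ)=(0.343198, 1.731160) → end (x,ẋ)=(1.393757, 4.976772)

1 0.6960 0.3432 1.7312
2 1.0410 1.3938 4.9768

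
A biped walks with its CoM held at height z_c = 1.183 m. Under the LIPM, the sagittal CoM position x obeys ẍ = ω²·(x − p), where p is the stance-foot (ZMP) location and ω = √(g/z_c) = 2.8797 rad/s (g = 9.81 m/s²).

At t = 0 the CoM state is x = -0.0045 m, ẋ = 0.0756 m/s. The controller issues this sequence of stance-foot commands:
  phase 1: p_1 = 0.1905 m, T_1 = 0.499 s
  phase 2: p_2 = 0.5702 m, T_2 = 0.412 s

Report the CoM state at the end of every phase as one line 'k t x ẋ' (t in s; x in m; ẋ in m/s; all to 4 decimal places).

1 0.4990 -0.1908 -0.9467
2 0.9110 -1.2805 -4.9494

phase 1: p=0.1905, T=0.499, ωT=1.436970, cosh=2.222787, sinh=1.985141; start (x,ẋ)=(-0.004500, 0.075600) → end (x,ẋ)=(-0.190828, -0.946696)
phase 2: p=0.5702, T=0.412, ωT=1.186436, cosh=1.790348, sinh=1.485040; start (x,ẋ)=(-0.190828, -0.946696) → end (x,ẋ)=(-1.280509, -4.949430)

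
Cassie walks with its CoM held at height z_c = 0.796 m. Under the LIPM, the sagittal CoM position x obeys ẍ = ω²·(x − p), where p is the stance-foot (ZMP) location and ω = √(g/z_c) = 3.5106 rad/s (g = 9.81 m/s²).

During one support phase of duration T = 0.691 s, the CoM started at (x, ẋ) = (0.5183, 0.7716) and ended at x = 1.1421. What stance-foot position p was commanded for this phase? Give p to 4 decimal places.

p = 0.6480

ωT = 3.5106·0.691 = 2.425825; cosh(ωT) = 5.699979, sinh(ωT) = 5.611574
x(T) = p + (x₀−p)·cosh(ωT) + (ẋ₀/ω)·sinh(ωT) ⇒ p·(1 − cosh) = x(T) − x₀·cosh − (ẋ₀/ω)·sinh
numerator   = 1.1421 − (0.5183)·5.699979 − (0.7716/3.5106)·5.611574 = -3.045575
denominator = 1 − 5.699979 = -4.699979
p = -3.045575 / -4.699979 = 0.6480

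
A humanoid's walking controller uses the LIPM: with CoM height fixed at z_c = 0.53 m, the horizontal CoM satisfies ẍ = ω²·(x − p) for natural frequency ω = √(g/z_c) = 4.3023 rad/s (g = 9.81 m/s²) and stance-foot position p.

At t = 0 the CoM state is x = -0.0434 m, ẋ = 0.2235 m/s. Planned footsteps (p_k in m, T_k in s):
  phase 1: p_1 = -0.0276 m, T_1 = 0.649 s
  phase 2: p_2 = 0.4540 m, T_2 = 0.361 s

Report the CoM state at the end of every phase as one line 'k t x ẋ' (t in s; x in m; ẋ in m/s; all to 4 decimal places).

phase 1: p=-0.0276, T=0.649, ωT=2.792193, cosh=8.189023, sinh=8.127736; start (x,ẋ)=(-0.043400, 0.223500) → end (x,ẋ)=(0.265241, 1.277753)
phase 2: p=0.4540, T=0.361, ωT=1.553130, cosh=2.468913, sinh=2.257328; start (x,ẋ)=(0.265241, 1.277753) → end (x,ẋ)=(0.658381, 1.321488)

1 0.6490 0.2652 1.2778
2 1.0100 0.6584 1.3215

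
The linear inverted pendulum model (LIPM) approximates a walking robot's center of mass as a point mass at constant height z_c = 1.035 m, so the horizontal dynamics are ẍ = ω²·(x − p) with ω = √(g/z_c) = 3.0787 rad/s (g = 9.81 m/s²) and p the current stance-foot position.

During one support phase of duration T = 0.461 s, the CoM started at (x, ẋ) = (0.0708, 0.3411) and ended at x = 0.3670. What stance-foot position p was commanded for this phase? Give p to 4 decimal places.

ωT = 3.0787·0.461 = 1.419281; cosh(ωT) = 2.188017, sinh(ωT) = 1.946129
x(T) = p + (x₀−p)·cosh(ωT) + (ẋ₀/ω)·sinh(ωT) ⇒ p·(1 − cosh) = x(T) − x₀·cosh − (ẋ₀/ω)·sinh
numerator   = 0.3670 − (0.0708)·2.188017 − (0.3411/3.0787)·1.946129 = -0.003530
denominator = 1 − 2.188017 = -1.188017
p = -0.003530 / -1.188017 = 0.0030

p = 0.0030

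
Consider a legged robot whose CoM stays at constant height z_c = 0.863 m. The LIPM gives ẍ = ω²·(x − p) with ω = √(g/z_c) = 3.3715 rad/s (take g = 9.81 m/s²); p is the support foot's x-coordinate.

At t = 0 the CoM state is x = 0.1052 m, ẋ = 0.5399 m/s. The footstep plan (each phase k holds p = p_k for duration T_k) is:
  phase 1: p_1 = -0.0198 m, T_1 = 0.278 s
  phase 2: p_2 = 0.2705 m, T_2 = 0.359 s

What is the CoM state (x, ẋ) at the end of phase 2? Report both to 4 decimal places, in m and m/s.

phase 1: p=-0.0198, T=0.278, ωT=0.937277, cosh=1.472357, sinh=1.080664; start (x,ẋ)=(0.105200, 0.539900) → end (x,ẋ)=(0.337298, 1.250357)
phase 2: p=0.2705, T=0.359, ωT=1.210368, cosh=1.826404, sinh=1.528317; start (x,ẋ)=(0.337298, 1.250357) → end (x,ẋ)=(0.959293, 2.627850)

x = 0.9593, ẋ = 2.6279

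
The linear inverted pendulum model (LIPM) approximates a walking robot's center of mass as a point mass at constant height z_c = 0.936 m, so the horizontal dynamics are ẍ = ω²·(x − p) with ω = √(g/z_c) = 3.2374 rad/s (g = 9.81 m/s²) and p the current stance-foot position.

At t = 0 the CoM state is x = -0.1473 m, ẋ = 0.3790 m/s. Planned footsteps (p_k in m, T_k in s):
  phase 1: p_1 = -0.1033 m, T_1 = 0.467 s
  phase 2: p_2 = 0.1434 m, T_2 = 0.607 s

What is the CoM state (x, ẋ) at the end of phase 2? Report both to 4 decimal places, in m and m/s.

phase 1: p=-0.1033, T=0.467, ωT=1.511866, cosh=2.377841, sinh=2.157343; start (x,ẋ)=(-0.147300, 0.379000) → end (x,ẋ)=(0.044634, 0.593898)
phase 2: p=0.1434, T=0.607, ωT=1.965102, cosh=3.637890, sinh=3.497749; start (x,ẋ)=(0.044634, 0.593898) → end (x,ẋ)=(0.425757, 1.042142)

x = 0.4258, ẋ = 1.0421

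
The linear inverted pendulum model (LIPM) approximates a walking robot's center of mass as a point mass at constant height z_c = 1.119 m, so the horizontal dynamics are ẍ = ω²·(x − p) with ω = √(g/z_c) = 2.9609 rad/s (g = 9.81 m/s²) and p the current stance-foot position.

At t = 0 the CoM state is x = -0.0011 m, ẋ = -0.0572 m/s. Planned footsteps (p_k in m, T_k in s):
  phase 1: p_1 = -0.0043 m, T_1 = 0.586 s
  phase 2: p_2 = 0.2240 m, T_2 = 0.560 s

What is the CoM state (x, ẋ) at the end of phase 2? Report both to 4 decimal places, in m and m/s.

x = -0.6364, ẋ = -2.4211

phase 1: p=-0.0043, T=0.586, ωT=1.735087, cosh=2.922904, sinh=2.746519; start (x,ẋ)=(-0.001100, -0.057200) → end (x,ẋ)=(-0.048005, -0.141167)
phase 2: p=0.2240, T=0.560, ωT=1.658104, cosh=2.719924, sinh=2.529424; start (x,ẋ)=(-0.048005, -0.141167) → end (x,ẋ)=(-0.636429, -2.421112)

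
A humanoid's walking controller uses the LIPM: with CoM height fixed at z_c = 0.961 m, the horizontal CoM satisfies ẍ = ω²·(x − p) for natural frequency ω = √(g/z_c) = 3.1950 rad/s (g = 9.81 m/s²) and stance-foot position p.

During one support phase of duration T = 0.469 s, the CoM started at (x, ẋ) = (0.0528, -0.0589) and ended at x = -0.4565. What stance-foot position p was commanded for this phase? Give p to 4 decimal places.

ωT = 3.1950·0.469 = 1.498455; cosh(ωT) = 2.349123, sinh(ωT) = 2.125648
x(T) = p + (x₀−p)·cosh(ωT) + (ẋ₀/ω)·sinh(ωT) ⇒ p·(1 − cosh) = x(T) − x₀·cosh − (ẋ₀/ω)·sinh
numerator   = -0.4565 − (0.0528)·2.349123 − (-0.0589/3.1950)·2.125648 = -0.541347
denominator = 1 − 2.349123 = -1.349123
p = -0.541347 / -1.349123 = 0.4013

p = 0.4013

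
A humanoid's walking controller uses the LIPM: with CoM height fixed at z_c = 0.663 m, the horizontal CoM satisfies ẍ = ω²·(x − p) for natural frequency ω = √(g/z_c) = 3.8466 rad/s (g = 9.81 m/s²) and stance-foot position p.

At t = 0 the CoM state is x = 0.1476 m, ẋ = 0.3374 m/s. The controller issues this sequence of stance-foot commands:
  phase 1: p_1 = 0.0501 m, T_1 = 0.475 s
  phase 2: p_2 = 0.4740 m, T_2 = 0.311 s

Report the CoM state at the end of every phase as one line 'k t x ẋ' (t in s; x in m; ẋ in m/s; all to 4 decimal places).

phase 1: p=0.0501, T=0.475, ωT=1.827135, cosh=3.188463, sinh=3.027589; start (x,ẋ)=(0.147600, 0.337400) → end (x,ẋ)=(0.626537, 2.211265)
phase 2: p=0.4740, T=0.311, ωT=1.196293, cosh=1.805072, sinh=1.502759; start (x,ẋ)=(0.626537, 2.211265) → end (x,ẋ)=(1.613219, 4.873232)

1 0.4750 0.6265 2.2113
2 0.7860 1.6132 4.8732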